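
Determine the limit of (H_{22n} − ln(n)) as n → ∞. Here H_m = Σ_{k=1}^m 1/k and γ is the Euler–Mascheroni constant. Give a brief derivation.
lim = ln 22 + γ

By Euler-Maclaurin, H_m = ln m + γ + O(1/m). So
  H_{22n} − ln(n) = ln(22n) + γ − ln(n) + O(1/n)
                       = ln(22/1) + γ + O(1/n).
Hence the limit is ln(22/1) + γ.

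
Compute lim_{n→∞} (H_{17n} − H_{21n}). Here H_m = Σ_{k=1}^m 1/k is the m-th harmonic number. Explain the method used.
lim = ln(17/21)

Euler-Maclaurin gives H_m = ln m + γ + 1/(2m) + O(1/m^2). The γ and O(1/m) terms cancel in the difference:
  H_{17n} − H_{21n} = ln(17n) − ln(21n) + O(1/n) = ln(17/21) + O(1/n).
Hence the limit is ln(17/21).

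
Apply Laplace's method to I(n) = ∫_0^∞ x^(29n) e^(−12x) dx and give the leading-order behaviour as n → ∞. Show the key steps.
I(n) ~ (sqrt(2π·29n) / 12) · (29n/(12e))^(29n)

Write the integrand as exp(29n ln x − 12x) and set f(x) = 29n ln x − 12x. Then f'(x) = 29n/x − 12 = 0 at x* = 29n/12, and f''(x*) = −29n/x*^2 = −12^2/(29n). Laplace's method (interior maximum) gives
  I(n) ~ e^(f(x*)) · sqrt(2π / |f''(x*)|)
        = exp(29n ln(29n/12) − 29n) · sqrt(2π · 29n / 12^2)
        = (29n/12)^(29n) e^(−29n) · sqrt(2π·29n) / 12
        = (sqrt(2π·29n) / 12) · (29n/(12e))^(29n).
This matches Γ(29n+1)/12^(29n+1) with Stirling applied to Γ.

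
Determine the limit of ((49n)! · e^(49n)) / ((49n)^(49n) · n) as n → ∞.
lim = 0

Stirling: (49n)! ~ sqrt(2π·49n) · (49n/e)^(49n). Hence
  (49n)! · e^(49n) / (49n)^(49n) ~ sqrt(2π·49n).
Dividing by n: sqrt(2π·49n) / n = sqrt(2π·49) · n^((1−2)/2), so the expression behaves like sqrt(2π·49) · n^((1−2)/2) → 0.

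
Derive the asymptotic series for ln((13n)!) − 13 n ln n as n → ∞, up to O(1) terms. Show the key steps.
ln((13n)!) − 13 n ln n = 13(ln 13 − 1) n + (1/2) ln(2π·13n) + O(1/n)

Stirling: ln((13n)!) = 13n ln(13n) − 13n + (1/2) ln(2π·13n) + O(1/n).
Since 13n ln(13n) = 13n ln n + 13n ln 13, subtracting 13n ln n cancels the n ln n term exactly. What remains is 13(ln 13 − 1) n + (1/2) ln(2π·13n) + O(1/n).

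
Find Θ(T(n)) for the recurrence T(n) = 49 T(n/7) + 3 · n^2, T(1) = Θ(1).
T(n) = Θ(n^2 log n)

log_7 49 = 2, and f(n) = 3 · n^2 = Θ(n^(log_7 49)). This is Case 2 of the master theorem: T(n) = Θ(f(n) · log n) = Θ(n^2 log n).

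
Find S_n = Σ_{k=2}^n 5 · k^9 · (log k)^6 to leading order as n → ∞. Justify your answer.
S_n ~ n^10 · (log n)^6 / 2

By integral comparison, S_n = ∫_1^n 5 · x^9 · (log x)^6 dx + O(n^9 · (log n)^6). For the integral, the leading term of ∫_1^n x^9 (log x)^6 dx is n^10/10 · (log n)^6 (by repeated integration by parts; each step lowers the log-exponent and produces a relatively O(1/log n) correction). Hence S_n ~ n^10 · (log n)^6 / 2.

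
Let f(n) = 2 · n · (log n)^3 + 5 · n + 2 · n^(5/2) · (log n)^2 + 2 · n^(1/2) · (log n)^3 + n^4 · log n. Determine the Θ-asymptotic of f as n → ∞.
f(n) ∈ Θ(n^4 · log n)

Compare the terms by growth order. For large n, n^a · (log n)^b dominates n^a' · (log n)^b' iff a > a', or (a = a' and b > b'). Ranking the 5 terms shows the dominant one is n^4 · log n. Hence f(n) ∈ Θ(n^4 · log n).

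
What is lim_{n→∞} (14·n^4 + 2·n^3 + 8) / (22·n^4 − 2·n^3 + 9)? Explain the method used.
lim = 14/22 = 7/11

For large n the leading n^4 terms dominate both numerator and denominator. Dividing top and bottom by n^4, every other term tends to 0, leaving 14/22 = 7/11.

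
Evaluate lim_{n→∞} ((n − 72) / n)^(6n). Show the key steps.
lim = e^(−432)

Rewrite as (1 − 72/n)^(6n). By the standard limit (1 + x/n)^n → e^x, we have (1 − 72/n)^n → e^(−72), and raising to the 6th power gives e^(−432).
More precisely, ln[(1 − 72/n)^(6n)] = 6n · ln(1 − 72/n) = 6n · (-72/n + O(1/n^2)) = -432 + O(1/n) → -432.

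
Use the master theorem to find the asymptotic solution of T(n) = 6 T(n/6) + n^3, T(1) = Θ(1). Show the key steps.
T(n) = Θ(n^3)

log_6 6 ≈ 1.000. f(n) = n^3 dominates n^(log_6 6) since 3 > 1.000, and the regularity condition a·f(n/b) = 6·(n/6)^3 = (6/216)·n^3 ≤ c·f(n) holds with c = 6/216 ≈ 0.0278 < 1. So this is Case 3: T(n) = Θ(f(n)) = Θ(n^3).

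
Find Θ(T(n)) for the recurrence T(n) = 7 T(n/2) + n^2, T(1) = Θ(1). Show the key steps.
T(n) = Θ(n^(log_2 7))

Master theorem: compare f(n) = n^2 to n^(log_2 7) where log_2 7 ≈ 2.807. Since 2 < log_2 7, we have f(n) = O(n^(log_2 7 − ε)) for some ε > 0 — Case 1. Hence T(n) = Θ(n^(log_2 7)).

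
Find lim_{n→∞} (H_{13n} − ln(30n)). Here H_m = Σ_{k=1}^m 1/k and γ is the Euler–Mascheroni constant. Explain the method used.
lim = ln(13/30) + γ

By Euler-Maclaurin, H_m = ln m + γ + O(1/m). So
  H_{13n} − ln(30n) = ln(13n) + γ − ln(30n) + O(1/n)
                       = ln(13/30) + γ + O(1/n).
Hence the limit is ln(13/30) + γ.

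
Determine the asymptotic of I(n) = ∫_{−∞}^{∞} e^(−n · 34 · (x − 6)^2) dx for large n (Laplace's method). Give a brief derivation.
I(n) = sqrt(π/(34n))

Here φ(x) = 34 · (x − 6)^2 has its unique minimum at x* = 6 with φ(x*) = 0 and φ''(x*) = 68. Laplace's method gives
  I(n) ~ e^(−n φ(x*)) · sqrt(2π / (n · φ''(x*))) = sqrt(2π / (68n)) = sqrt(π/(34n)).
This is exact: substituting u = (x − 6)·sqrt(34n) gives I(n) = (1/sqrt(34n)) ∫_{−∞}^{∞} e^(−u^2) du = sqrt(π/(34n)).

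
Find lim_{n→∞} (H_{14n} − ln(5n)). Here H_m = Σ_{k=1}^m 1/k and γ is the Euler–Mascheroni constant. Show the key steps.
lim = ln(14/5) + γ

By Euler-Maclaurin, H_m = ln m + γ + O(1/m). So
  H_{14n} − ln(5n) = ln(14n) + γ − ln(5n) + O(1/n)
                       = ln(14/5) + γ + O(1/n).
Hence the limit is ln(14/5) + γ.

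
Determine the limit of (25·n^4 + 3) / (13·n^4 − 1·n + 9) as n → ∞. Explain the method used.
lim = 25/13

For large n the leading n^4 terms dominate both numerator and denominator. Dividing top and bottom by n^4, every other term tends to 0, leaving 25/13.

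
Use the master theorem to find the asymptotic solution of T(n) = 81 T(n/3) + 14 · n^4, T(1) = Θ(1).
T(n) = Θ(n^4 log n)

log_3 81 = 4, and f(n) = 14 · n^4 = Θ(n^(log_3 81)). This is Case 2 of the master theorem: T(n) = Θ(f(n) · log n) = Θ(n^4 log n).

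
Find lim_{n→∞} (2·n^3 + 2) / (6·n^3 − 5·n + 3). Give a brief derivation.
lim = 2/6 = 1/3

For large n the leading n^3 terms dominate both numerator and denominator. Dividing top and bottom by n^3, every other term tends to 0, leaving 2/6 = 1/3.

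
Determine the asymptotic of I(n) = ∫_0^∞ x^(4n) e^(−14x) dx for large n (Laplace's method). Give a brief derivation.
I(n) ~ (sqrt(2π·4n) / 14) · (4n/(14e))^(4n)

Write the integrand as exp(4n ln x − 14x) and set f(x) = 4n ln x − 14x. Then f'(x) = 4n/x − 14 = 0 at x* = 4n/14, and f''(x*) = −4n/x*^2 = −14^2/(4n). Laplace's method (interior maximum) gives
  I(n) ~ e^(f(x*)) · sqrt(2π / |f''(x*)|)
        = exp(4n ln(4n/14) − 4n) · sqrt(2π · 4n / 14^2)
        = (4n/14)^(4n) e^(−4n) · sqrt(2π·4n) / 14
        = (sqrt(2π·4n) / 14) · (4n/(14e))^(4n).
This matches Γ(4n+1)/14^(4n+1) with Stirling applied to Γ.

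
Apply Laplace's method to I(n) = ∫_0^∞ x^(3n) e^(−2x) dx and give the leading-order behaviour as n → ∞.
I(n) ~ (sqrt(2π·3n) / 2) · (3n/(2e))^(3n)

Write the integrand as exp(3n ln x − 2x) and set f(x) = 3n ln x − 2x. Then f'(x) = 3n/x − 2 = 0 at x* = 3n/2, and f''(x*) = −3n/x*^2 = −2^2/(3n). Laplace's method (interior maximum) gives
  I(n) ~ e^(f(x*)) · sqrt(2π / |f''(x*)|)
        = exp(3n ln(3n/2) − 3n) · sqrt(2π · 3n / 2^2)
        = (3n/2)^(3n) e^(−3n) · sqrt(2π·3n) / 2
        = (sqrt(2π·3n) / 2) · (3n/(2e))^(3n).
This matches Γ(3n+1)/2^(3n+1) with Stirling applied to Γ.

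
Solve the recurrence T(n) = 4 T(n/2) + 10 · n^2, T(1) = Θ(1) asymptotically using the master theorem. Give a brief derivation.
T(n) = Θ(n^2 log n)

log_2 4 = 2, and f(n) = 10 · n^2 = Θ(n^(log_2 4)). This is Case 2 of the master theorem: T(n) = Θ(f(n) · log n) = Θ(n^2 log n).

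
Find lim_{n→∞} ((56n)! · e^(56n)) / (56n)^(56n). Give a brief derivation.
lim = ∞

Stirling: (56n)! ~ sqrt(2π·56n) · (56n/e)^(56n). Hence
  (56n)! · e^(56n) / (56n)^(56n) ~ sqrt(2π·56n) = sqrt(2π·56) · sqrt(n) → ∞.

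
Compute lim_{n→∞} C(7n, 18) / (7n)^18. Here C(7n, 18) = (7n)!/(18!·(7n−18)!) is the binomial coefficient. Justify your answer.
lim = 1/18! = 1/6402373705728000

With N = 7n → ∞: C(N, 18) / N^18 = [N(N−1)…(N−17)] / (18! · N^18) = (1/18!) · 1 · (1 − 1/(7n)) · … · (1 − 17/(7n)). Each factor → 1 as N → ∞, so the limit is 1/18! = 1/6402373705728000.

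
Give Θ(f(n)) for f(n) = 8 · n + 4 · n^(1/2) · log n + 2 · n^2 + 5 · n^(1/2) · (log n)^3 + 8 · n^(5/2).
f(n) ∈ Θ(n^(5/2))

Compare the terms by growth order. For large n, n^a · (log n)^b dominates n^a' · (log n)^b' iff a > a', or (a = a' and b > b'). Ranking the 5 terms shows the dominant one is 8 · n^(5/2). Hence f(n) ∈ Θ(n^(5/2)).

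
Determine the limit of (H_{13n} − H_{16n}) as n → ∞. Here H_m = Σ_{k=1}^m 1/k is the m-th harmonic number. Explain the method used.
lim = ln(13/16)

Euler-Maclaurin gives H_m = ln m + γ + 1/(2m) + O(1/m^2). The γ and O(1/m) terms cancel in the difference:
  H_{13n} − H_{16n} = ln(13n) − ln(16n) + O(1/n) = ln(13/16) + O(1/n).
Hence the limit is ln(13/16).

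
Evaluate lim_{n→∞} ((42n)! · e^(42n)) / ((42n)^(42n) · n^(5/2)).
lim = 0

Stirling: (42n)! ~ sqrt(2π·42n) · (42n/e)^(42n). Hence
  (42n)! · e^(42n) / (42n)^(42n) ~ sqrt(2π·42n).
Dividing by n^(5/2): sqrt(2π·42n) / n^(5/2) = sqrt(2π·42) · n^((1−5)/2), so the expression behaves like sqrt(2π·42) · n^((1−5)/2) → 0.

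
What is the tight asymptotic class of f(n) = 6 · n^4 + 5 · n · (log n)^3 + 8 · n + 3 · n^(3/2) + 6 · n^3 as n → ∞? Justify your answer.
f(n) ∈ Θ(n^4)

Compare the terms by growth order. For large n, n^a · (log n)^b dominates n^a' · (log n)^b' iff a > a', or (a = a' and b > b'). Ranking the 5 terms shows the dominant one is 6 · n^4. Hence f(n) ∈ Θ(n^4).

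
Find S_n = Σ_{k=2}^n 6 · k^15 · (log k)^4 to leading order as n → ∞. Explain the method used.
S_n ~ 3 · n^16 · (log n)^4 / 8

By integral comparison, S_n = ∫_1^n 6 · x^15 · (log x)^4 dx + O(n^15 · (log n)^4). For the integral, the leading term of ∫_1^n x^15 (log x)^4 dx is n^16/16 · (log n)^4 (by repeated integration by parts; each step lowers the log-exponent and produces a relatively O(1/log n) correction). Hence S_n ~ 3 · n^16 · (log n)^4 / 8.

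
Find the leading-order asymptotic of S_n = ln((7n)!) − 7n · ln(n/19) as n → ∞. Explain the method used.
S_n ~ 7n · (ln 133 − 1) + O(ln n)

Stirling: ln((7n)!) = 7n ln(7n) − 7n + O(ln n).
  S_n = 7n ln(7n) − 7n − 7n ln(n/19) + O(ln n)
      = 7n ln(7n) − 7n ln n + 7n ln 19 − 7n + O(ln n)
      = 7n ln 7 + 7n ln 19 − 7n + O(ln n)
      = 7n (ln 133 − 1) + O(ln n).
Numerically ln(133) − 1 ≈ 3.8903.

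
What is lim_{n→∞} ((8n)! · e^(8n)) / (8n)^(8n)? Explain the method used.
lim = ∞

Stirling: (8n)! ~ sqrt(2π·8n) · (8n/e)^(8n). Hence
  (8n)! · e^(8n) / (8n)^(8n) ~ sqrt(2π·8n) = sqrt(2π·8) · sqrt(n) → ∞.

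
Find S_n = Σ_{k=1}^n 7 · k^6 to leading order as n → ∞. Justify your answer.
S_n ~ n^7

By integral comparison (Euler-Maclaurin), Σ_{k=1}^n 7 · k^6 = 7 · ∫_0^n x^6 dx + O(n^6) = 7 · n^7/7 = n^7 + O(n^6). (Equivalently, Faulhaber's formula gives the same leading term.)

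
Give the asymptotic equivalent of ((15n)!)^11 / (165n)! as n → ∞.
((15n)!)^11/(165n)! ~ ((2π·15n)^(10/2) / sqrt(11)) · 11^(−11·15n)  →  0

Write N = 15n. Stirling: N! ~ sqrt(2π N)(N/e)^N and (11N)! ~ sqrt(2π·11N)·(11N/e)^(11N).
  (N!)^11/(11N)! ~ (2π N)^(11/2) (N/e)^(11N) / [sqrt(2π·11N) (11N/e)^(11N)]
     = (2π N)^(11/2) / sqrt(2π·11N) · (N/(11N))^(11N)
     = (2π N)^((11−1)/2) / sqrt(11) · 11^(−11N).
Since 11^11 > 1, the factor 11^(−11N) decays exponentially, so the ratio → 0. Substituting N = 15n gives the stated form.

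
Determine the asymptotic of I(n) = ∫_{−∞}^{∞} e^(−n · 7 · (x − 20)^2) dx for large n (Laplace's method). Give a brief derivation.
I(n) = sqrt(π/(7n))

Here φ(x) = 7 · (x − 20)^2 has its unique minimum at x* = 20 with φ(x*) = 0 and φ''(x*) = 14. Laplace's method gives
  I(n) ~ e^(−n φ(x*)) · sqrt(2π / (n · φ''(x*))) = sqrt(2π / (14n)) = sqrt(π/(7n)).
This is exact: substituting u = (x − 20)·sqrt(7n) gives I(n) = (1/sqrt(7n)) ∫_{−∞}^{∞} e^(−u^2) du = sqrt(π/(7n)).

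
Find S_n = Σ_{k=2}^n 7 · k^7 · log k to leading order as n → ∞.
S_n ~ 7 · n^8 log n / 8 − 7 · n^8 / 64

By integral comparison, S_n = ∫_1^n 7 · x^7 · log x dx + O(n^7 · log n). For the integral, ∫ x^7 log x dx = n^8 log n / 8 − n^8/64 (integration by parts). Hence S_n ~ 7 · n^8 log n / 8 − 7 · n^8 / 64.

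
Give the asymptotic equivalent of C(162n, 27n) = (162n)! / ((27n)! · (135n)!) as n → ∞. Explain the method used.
C(162n, 27n) ~ (46656/3125)^(27n) · sqrt(3/(5π·27n))

Write N = 27n. Apply Stirling to each factorial:
  (6N)! ~ sqrt(2π·6N) · (6N/e)^(6N),
  N! ~ sqrt(2π N) · (N/e)^N,
  (5N)! ~ sqrt(2π·5N) · (5N/e)^(5N).
The exponential factors combine to (6N)^(6N) / (N^N · (5N)^(5N)) = 6^(6N)/5^(5N) = (6^6/5^5)^N = (46656/3125)^N.
The square-root prefactors combine to sqrt(2π·6N) / (sqrt(2π N)·sqrt(2π·5N)) = sqrt(6 / (2π·5·N)) = sqrt(3/(5π·27n)).
Substituting N = 27n: C(162n, 27n) ~ (46656/3125)^(27n) · sqrt(3/(5π·27n)).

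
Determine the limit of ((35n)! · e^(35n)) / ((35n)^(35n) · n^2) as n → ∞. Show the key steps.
lim = 0

Stirling: (35n)! ~ sqrt(2π·35n) · (35n/e)^(35n). Hence
  (35n)! · e^(35n) / (35n)^(35n) ~ sqrt(2π·35n).
Dividing by n^2: sqrt(2π·35n) / n^2 = sqrt(2π·35) · n^((1−4)/2), so the expression behaves like sqrt(2π·35) · n^((1−4)/2) → 0.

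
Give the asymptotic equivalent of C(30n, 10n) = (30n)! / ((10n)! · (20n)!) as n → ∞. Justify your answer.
C(30n, 10n) ~ (27/4)^(10n) · sqrt(3/(4π·10n))

Write N = 10n. Apply Stirling to each factorial:
  (3N)! ~ sqrt(2π·3N) · (3N/e)^(3N),
  N! ~ sqrt(2π N) · (N/e)^N,
  (2N)! ~ sqrt(2π·2N) · (2N/e)^(2N).
The exponential factors combine to (3N)^(3N) / (N^N · (2N)^(2N)) = 3^(3N)/2^(2N) = (3^3/2^2)^N = (27/4)^N.
The square-root prefactors combine to sqrt(2π·3N) / (sqrt(2π N)·sqrt(2π·2N)) = sqrt(3 / (2π·2·N)) = sqrt(3/(4π·10n)).
Substituting N = 10n: C(30n, 10n) ~ (27/4)^(10n) · sqrt(3/(4π·10n)).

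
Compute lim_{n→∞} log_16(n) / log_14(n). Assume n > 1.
lim = ln(14) / ln(16) = log_16(14)

Change of base: log_16(n) = ln n / ln 16 and log_14(n) = ln n / ln 14. The ratio is (ln n / ln 16) · (ln 14 / ln n) = ln 14 / ln 16, a constant independent of n. So the limit is ln 14 / ln 16 = log_16(14).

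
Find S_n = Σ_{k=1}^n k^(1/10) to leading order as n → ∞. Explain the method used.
S_n ~ (10/11) · n^(11/10)

Integral comparison: Σ_{k=1}^n k^(1/10) = ∫_0^n x^(1/10) dx + O(n^(1/10)). The integral is n^(1 + 1/10) / (1 + 1/10) = n^((1+10)/10) / ((1+10)/10) = (10/11) · n^(11/10).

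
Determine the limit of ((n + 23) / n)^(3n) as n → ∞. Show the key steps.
lim = e^69

Rewrite as (1 + 23/n)^(3n). By the standard limit (1 + x/n)^n → e^x, we have (1 + 23/n)^n → e^23, and raising to the 3rd power gives e^69.
More precisely, ln[(1 + 23/n)^(3n)] = 3n · ln(1 + 23/n) = 3n · (23/n + O(1/n^2)) = 69 + O(1/n) → 69.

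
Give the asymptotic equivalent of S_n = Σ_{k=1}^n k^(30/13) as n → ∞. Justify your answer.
S_n ~ (13/43) · n^(43/13)

Integral comparison: Σ_{k=1}^n k^(30/13) = ∫_0^n x^(30/13) dx + O(n^(30/13)). The integral is n^(1 + 30/13) / (1 + 30/13) = n^((30+13)/13) / ((30+13)/13) = (13/43) · n^(43/13).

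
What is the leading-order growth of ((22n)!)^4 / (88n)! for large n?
((22n)!)^4/(88n)! ~ ((2π·22n)^(3/2) / 2) · 4^(−4·22n)  →  0

Write N = 22n. Stirling: N! ~ sqrt(2π N)(N/e)^N and (4N)! ~ sqrt(2π·4N)·(4N/e)^(4N).
  (N!)^4/(4N)! ~ (2π N)^(4/2) (N/e)^(4N) / [sqrt(2π·4N) (4N/e)^(4N)]
     = (2π N)^(4/2) / sqrt(2π·4N) · (N/(4N))^(4N)
     = (2π N)^((4−1)/2) / 2 · 4^(−4N).
Since 4^4 > 1, the factor 4^(−4N) decays exponentially, so the ratio → 0. Substituting N = 22n gives the stated form.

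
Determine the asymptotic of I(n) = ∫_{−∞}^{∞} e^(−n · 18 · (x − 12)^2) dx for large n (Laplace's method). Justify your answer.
I(n) = sqrt(π/(18n))

Here φ(x) = 18 · (x − 12)^2 has its unique minimum at x* = 12 with φ(x*) = 0 and φ''(x*) = 36. Laplace's method gives
  I(n) ~ e^(−n φ(x*)) · sqrt(2π / (n · φ''(x*))) = sqrt(2π / (36n)) = sqrt(π/(18n)).
This is exact: substituting u = (x − 12)·sqrt(18n) gives I(n) = (1/sqrt(18n)) ∫_{−∞}^{∞} e^(−u^2) du = sqrt(π/(18n)).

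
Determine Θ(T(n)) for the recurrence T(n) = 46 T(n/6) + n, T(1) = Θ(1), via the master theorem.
T(n) = Θ(n^(log_6 46))

Master theorem: compare f(n) = n to n^(log_6 46) where log_6 46 ≈ 2.137. Since 1 < log_6 46, we have f(n) = O(n^(log_6 46 − ε)) for some ε > 0 — Case 1. Hence T(n) = Θ(n^(log_6 46)).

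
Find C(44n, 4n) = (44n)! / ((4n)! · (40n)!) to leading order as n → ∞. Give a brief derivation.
C(44n, 4n) ~ (285311670611/10000000000)^(4n) · sqrt(11/(20π·4n))

Write N = 4n. Apply Stirling to each factorial:
  (11N)! ~ sqrt(2π·11N) · (11N/e)^(11N),
  N! ~ sqrt(2π N) · (N/e)^N,
  (10N)! ~ sqrt(2π·10N) · (10N/e)^(10N).
The exponential factors combine to (11N)^(11N) / (N^N · (10N)^(10N)) = 11^(11N)/10^(10N) = (11^11/10^10)^N = (285311670611/10000000000)^N.
The square-root prefactors combine to sqrt(2π·11N) / (sqrt(2π N)·sqrt(2π·10N)) = sqrt(11 / (2π·10·N)) = sqrt(11/(20π·4n)).
Substituting N = 4n: C(44n, 4n) ~ (285311670611/10000000000)^(4n) · sqrt(11/(20π·4n)).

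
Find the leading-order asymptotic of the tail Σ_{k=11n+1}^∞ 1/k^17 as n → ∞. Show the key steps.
Σ_{k>11n} 1/k^17 ~ 1/(16 · (11n)^16)

Compare to the integral: ∫_{11n}^∞ x^(−17) dx = [−x^(−16)/16]_{11n}^∞ = 1/((17−1)·(11n)^16). Euler-Maclaurin then gives
  Σ_{k>11n} 1/k^17 = ∫_{11n}^∞ dx/x^17 − 1/(2·(11n)^17) + O(1/(11n)^18).
(Equivalently this is ζ(17) − Σ_{k≤11n} 1/k^17.)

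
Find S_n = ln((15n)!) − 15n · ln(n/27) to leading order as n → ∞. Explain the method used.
S_n ~ 15n · (ln 405 − 1) + O(ln n)

Stirling: ln((15n)!) = 15n ln(15n) − 15n + O(ln n).
  S_n = 15n ln(15n) − 15n − 15n ln(n/27) + O(ln n)
      = 15n ln(15n) − 15n ln n + 15n ln 27 − 15n + O(ln n)
      = 15n ln 15 + 15n ln 27 − 15n + O(ln n)
      = 15n (ln 405 − 1) + O(ln n).
Numerically ln(405) − 1 ≈ 5.0039.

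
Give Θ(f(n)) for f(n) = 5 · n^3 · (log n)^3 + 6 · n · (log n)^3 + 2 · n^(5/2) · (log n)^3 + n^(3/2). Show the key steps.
f(n) ∈ Θ(n^3 · (log n)^3)

Compare the terms by growth order. For large n, n^a · (log n)^b dominates n^a' · (log n)^b' iff a > a', or (a = a' and b > b'). Ranking the 4 terms shows the dominant one is 5 · n^3 · (log n)^3. Hence f(n) ∈ Θ(n^3 · (log n)^3).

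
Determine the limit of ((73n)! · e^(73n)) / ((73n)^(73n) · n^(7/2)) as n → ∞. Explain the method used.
lim = 0

Stirling: (73n)! ~ sqrt(2π·73n) · (73n/e)^(73n). Hence
  (73n)! · e^(73n) / (73n)^(73n) ~ sqrt(2π·73n).
Dividing by n^(7/2): sqrt(2π·73n) / n^(7/2) = sqrt(2π·73) · n^((1−7)/2), so the expression behaves like sqrt(2π·73) · n^((1−7)/2) → 0.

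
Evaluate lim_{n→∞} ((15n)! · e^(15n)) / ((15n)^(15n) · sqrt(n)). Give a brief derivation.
lim = sqrt(2π·15)

Stirling: (15n)! ~ sqrt(2π·15n) · (15n/e)^(15n). Hence
  (15n)! · e^(15n) / (15n)^(15n) ~ sqrt(2π·15n).
Dividing by sqrt(n): sqrt(2π·15n) / sqrt(n) = sqrt(2π·15) · n^((1−1)/2), so the limit is sqrt(2π·15).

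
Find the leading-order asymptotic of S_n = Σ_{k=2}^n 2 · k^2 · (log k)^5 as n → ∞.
S_n ~ 2 · n^3 · (log n)^5 / 3

By integral comparison, S_n = ∫_1^n 2 · x^2 · (log x)^5 dx + O(n^2 · (log n)^5). For the integral, the leading term of ∫_1^n x^2 (log x)^5 dx is n^3/3 · (log n)^5 (by repeated integration by parts; each step lowers the log-exponent and produces a relatively O(1/log n) correction). Hence S_n ~ 2 · n^3 · (log n)^5 / 3.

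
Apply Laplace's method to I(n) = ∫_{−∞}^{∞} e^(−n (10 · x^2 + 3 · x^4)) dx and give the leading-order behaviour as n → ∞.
I(n) ~ sqrt(π/(10n))

φ(x) = 10 · x^2 + 3 · x^4 has its unique global minimum at x* = 0 (since φ'(x) = 20x + 12x^3 = 0 only at x = 0 for real x with both coefficients positive, and φ → ∞ as |x| → ∞). At x* = 0, φ(0) = 0 and φ''(0) = 20. Laplace's method then gives
  I(n) ~ sqrt(2π / (n · φ''(0))) · e^(−n φ(0)) = sqrt(2π / (20n)) = sqrt(π/(10n)).
The 3 · x^4 term contributes only at subleading order (an O(1/n) relative correction).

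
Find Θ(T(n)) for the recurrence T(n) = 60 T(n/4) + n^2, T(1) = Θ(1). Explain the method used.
T(n) = Θ(n^(log_4 60))

Master theorem: compare f(n) = n^2 to n^(log_4 60) where log_4 60 ≈ 2.953. Since 2 < log_4 60, we have f(n) = O(n^(log_4 60 − ε)) for some ε > 0 — Case 1. Hence T(n) = Θ(n^(log_4 60)).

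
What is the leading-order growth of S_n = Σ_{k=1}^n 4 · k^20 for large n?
S_n ~ 4 · n^21 / 21

By integral comparison (Euler-Maclaurin), Σ_{k=1}^n 4 · k^20 = 4 · ∫_0^n x^20 dx + O(n^20) = 4 · n^21/21 + O(n^20). (Equivalently, Faulhaber's formula gives the same leading term.)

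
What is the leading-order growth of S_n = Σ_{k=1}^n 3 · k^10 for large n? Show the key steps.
S_n ~ 3 · n^11 / 11

By integral comparison (Euler-Maclaurin), Σ_{k=1}^n 3 · k^10 = 3 · ∫_0^n x^10 dx + O(n^10) = 3 · n^11/11 + O(n^10). (Equivalently, Faulhaber's formula gives the same leading term.)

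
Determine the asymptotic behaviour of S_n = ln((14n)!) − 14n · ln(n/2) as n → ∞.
S_n ~ 14n · (ln 28 − 1) + O(ln n)

Stirling: ln((14n)!) = 14n ln(14n) − 14n + O(ln n).
  S_n = 14n ln(14n) − 14n − 14n ln(n/2) + O(ln n)
      = 14n ln(14n) − 14n ln n + 14n ln 2 − 14n + O(ln n)
      = 14n ln 14 + 14n ln 2 − 14n + O(ln n)
      = 14n (ln 28 − 1) + O(ln n).
Numerically ln(28) − 1 ≈ 2.3322.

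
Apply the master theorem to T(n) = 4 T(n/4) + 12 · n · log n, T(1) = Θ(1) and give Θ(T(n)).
T(n) = Θ(n · (log n)^2)

Here log_4 4 = 1 and f(n) = 12 · n · log n = Θ(n^(log_4 4) · (log n)^1). This is the extended Case 2 of the master theorem (f matches the critical exponent up to log factors), giving T(n) = Θ(n^(log_4 4) · (log n)^(1+1)) = Θ(n · (log n)^2).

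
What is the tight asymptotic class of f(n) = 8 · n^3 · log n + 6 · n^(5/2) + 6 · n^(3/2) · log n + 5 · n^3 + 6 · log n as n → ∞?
f(n) ∈ Θ(n^3 · log n)

Compare the terms by growth order. For large n, n^a · (log n)^b dominates n^a' · (log n)^b' iff a > a', or (a = a' and b > b'). Ranking the 5 terms shows the dominant one is 8 · n^3 · log n. Hence f(n) ∈ Θ(n^3 · log n).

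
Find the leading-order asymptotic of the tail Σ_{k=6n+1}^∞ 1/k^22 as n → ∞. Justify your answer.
Σ_{k>6n} 1/k^22 ~ 1/(21 · (6n)^21)

Compare to the integral: ∫_{6n}^∞ x^(−22) dx = [−x^(−21)/21]_{6n}^∞ = 1/((22−1)·(6n)^21). Euler-Maclaurin then gives
  Σ_{k>6n} 1/k^22 = ∫_{6n}^∞ dx/x^22 − 1/(2·(6n)^22) + O(1/(6n)^23).
(Equivalently this is ζ(22) − Σ_{k≤6n} 1/k^22.)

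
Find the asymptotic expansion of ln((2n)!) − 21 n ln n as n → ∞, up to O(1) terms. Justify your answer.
ln((2n)!) − 21 n ln n = −19 n ln n + 2(ln 2 − 1) n + (1/2) ln(2π·2n) + O(1/n)

Stirling: ln((2n)!) = 2n ln(2n) − 2n + (1/2) ln(2π·2n) + O(1/n).
Expand 2n ln(2n) = 2n (ln n + ln 2) = 2n ln n + 2n ln 2.
Subtract 21n ln n: leading term is (2 − 21) n ln n = −19 n ln n. The next term is 2n ln 2 − 2n = 2(ln 2 − 1) n. Then the (1/2) ln(2π·2n) correction.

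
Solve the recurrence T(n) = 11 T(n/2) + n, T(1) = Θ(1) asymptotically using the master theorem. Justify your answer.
T(n) = Θ(n^(log_2 11))

Master theorem: compare f(n) = n to n^(log_2 11) where log_2 11 ≈ 3.459. Since 1 < log_2 11, we have f(n) = O(n^(log_2 11 − ε)) for some ε > 0 — Case 1. Hence T(n) = Θ(n^(log_2 11)).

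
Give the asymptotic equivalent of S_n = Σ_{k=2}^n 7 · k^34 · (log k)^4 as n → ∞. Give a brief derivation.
S_n ~ n^35 · (log n)^4 / 5

By integral comparison, S_n = ∫_1^n 7 · x^34 · (log x)^4 dx + O(n^34 · (log n)^4). For the integral, the leading term of ∫_1^n x^34 (log x)^4 dx is n^35/35 · (log n)^4 (by repeated integration by parts; each step lowers the log-exponent and produces a relatively O(1/log n) correction). Hence S_n ~ n^35 · (log n)^4 / 5.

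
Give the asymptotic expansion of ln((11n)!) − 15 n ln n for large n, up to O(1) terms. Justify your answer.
ln((11n)!) − 15 n ln n = −4 n ln n + 11(ln 11 − 1) n + (1/2) ln(2π·11n) + O(1/n)

Stirling: ln((11n)!) = 11n ln(11n) − 11n + (1/2) ln(2π·11n) + O(1/n).
Expand 11n ln(11n) = 11n (ln n + ln 11) = 11n ln n + 11n ln 11.
Subtract 15n ln n: leading term is (11 − 15) n ln n = −4 n ln n. The next term is 11n ln 11 − 11n = 11(ln 11 − 1) n. Then the (1/2) ln(2π·11n) correction.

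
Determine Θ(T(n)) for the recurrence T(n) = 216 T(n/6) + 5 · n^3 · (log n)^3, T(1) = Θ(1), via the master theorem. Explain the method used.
T(n) = Θ(n^3 · (log n)^4)

Here log_6 216 = 3 and f(n) = 5 · n^3 · (log n)^3 = Θ(n^(log_6 216) · (log n)^3). This is the extended Case 2 of the master theorem (f matches the critical exponent up to log factors), giving T(n) = Θ(n^(log_6 216) · (log n)^(3+1)) = Θ(n^3 · (log n)^4).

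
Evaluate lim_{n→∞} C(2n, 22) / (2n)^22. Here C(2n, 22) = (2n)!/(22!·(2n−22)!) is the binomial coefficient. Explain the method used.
lim = 1/22! = 1/1124000727777607680000

With N = 2n → ∞: C(N, 22) / N^22 = [N(N−1)…(N−21)] / (22! · N^22) = (1/22!) · 1 · (1 − 1/(2n)) · … · (1 − 21/(2n)). Each factor → 1 as N → ∞, so the limit is 1/22! = 1/1124000727777607680000.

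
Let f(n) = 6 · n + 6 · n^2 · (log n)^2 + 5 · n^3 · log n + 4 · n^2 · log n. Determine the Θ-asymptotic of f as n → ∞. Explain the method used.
f(n) ∈ Θ(n^3 · log n)

Compare the terms by growth order. For large n, n^a · (log n)^b dominates n^a' · (log n)^b' iff a > a', or (a = a' and b > b'). Ranking the 4 terms shows the dominant one is 5 · n^3 · log n. Hence f(n) ∈ Θ(n^3 · log n).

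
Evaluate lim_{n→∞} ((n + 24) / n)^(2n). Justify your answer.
lim = e^48

Rewrite as (1 + 24/n)^(2n). By the standard limit (1 + x/n)^n → e^x, we have (1 + 24/n)^n → e^24, and raising to the 2nd power gives e^48.
More precisely, ln[(1 + 24/n)^(2n)] = 2n · ln(1 + 24/n) = 2n · (24/n + O(1/n^2)) = 48 + O(1/n) → 48.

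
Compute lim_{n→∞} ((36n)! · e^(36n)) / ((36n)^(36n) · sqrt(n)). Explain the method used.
lim = sqrt(2π·36)

Stirling: (36n)! ~ sqrt(2π·36n) · (36n/e)^(36n). Hence
  (36n)! · e^(36n) / (36n)^(36n) ~ sqrt(2π·36n).
Dividing by sqrt(n): sqrt(2π·36n) / sqrt(n) = sqrt(2π·36) · n^((1−1)/2), so the limit is sqrt(2π·36).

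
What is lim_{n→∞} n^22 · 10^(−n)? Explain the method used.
lim = 0

Exponentials with base > 1 dominate every fixed polynomial: for any fixed c, n^c / 10^n → 0 as n → ∞ (e.g. by the ratio test, or by writing 10^n = e^(n ln 10) and noting e^(n ln 10) / n^c → ∞). Hence n^22 · 10^(−n) = n^22 / 10^n → 0.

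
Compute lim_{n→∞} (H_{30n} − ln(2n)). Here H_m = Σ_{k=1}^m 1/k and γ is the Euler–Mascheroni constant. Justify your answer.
lim = ln 15 + γ

By Euler-Maclaurin, H_m = ln m + γ + O(1/m). So
  H_{30n} − ln(2n) = ln(30n) + γ − ln(2n) + O(1/n)
                       = ln(30/2) + γ + O(1/n).
Hence the limit is ln(30/2) + γ (= ln 15).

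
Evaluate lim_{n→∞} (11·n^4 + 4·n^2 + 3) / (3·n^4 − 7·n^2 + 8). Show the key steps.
lim = 11/3

For large n the leading n^4 terms dominate both numerator and denominator. Dividing top and bottom by n^4, every other term tends to 0, leaving 11/3.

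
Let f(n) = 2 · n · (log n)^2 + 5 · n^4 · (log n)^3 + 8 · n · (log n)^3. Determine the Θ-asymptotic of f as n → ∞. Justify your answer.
f(n) ∈ Θ(n^4 · (log n)^3)

Compare the terms by growth order. For large n, n^a · (log n)^b dominates n^a' · (log n)^b' iff a > a', or (a = a' and b > b'). Ranking the 3 terms shows the dominant one is 5 · n^4 · (log n)^3. Hence f(n) ∈ Θ(n^4 · (log n)^3).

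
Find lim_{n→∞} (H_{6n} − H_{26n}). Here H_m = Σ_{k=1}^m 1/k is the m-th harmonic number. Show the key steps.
lim = ln(6/26) = ln(3/13)

Euler-Maclaurin gives H_m = ln m + γ + 1/(2m) + O(1/m^2). The γ and O(1/m) terms cancel in the difference:
  H_{6n} − H_{26n} = ln(6n) − ln(26n) + O(1/n) = ln(6/26) + O(1/n).
Hence the limit is ln(6/26) = ln(3/13).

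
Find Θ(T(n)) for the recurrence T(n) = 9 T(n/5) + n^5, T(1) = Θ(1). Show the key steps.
T(n) = Θ(n^5)

log_5 9 ≈ 1.365. f(n) = n^5 dominates n^(log_5 9) since 5 > 1.365, and the regularity condition a·f(n/b) = 9·(n/5)^5 = (9/3125)·n^5 ≤ c·f(n) holds with c = 9/3125 ≈ 0.00288 < 1. So this is Case 3: T(n) = Θ(f(n)) = Θ(n^5).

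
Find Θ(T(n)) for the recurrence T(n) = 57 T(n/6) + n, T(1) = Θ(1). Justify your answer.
T(n) = Θ(n^(log_6 57))

Master theorem: compare f(n) = n to n^(log_6 57) where log_6 57 ≈ 2.256. Since 1 < log_6 57, we have f(n) = O(n^(log_6 57 − ε)) for some ε > 0 — Case 1. Hence T(n) = Θ(n^(log_6 57)).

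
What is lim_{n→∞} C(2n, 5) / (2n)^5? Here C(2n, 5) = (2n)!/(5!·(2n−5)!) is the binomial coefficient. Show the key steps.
lim = 1/5! = 1/120

With N = 2n → ∞: C(N, 5) / N^5 = [N(N−1)…(N−4)] / (5! · N^5) = (1/5!) · 1 · (1 − 1/(2n)) · (1 − 2/(2n)) · (1 − 3/(2n)) · (1 − 4/(2n)). Each factor → 1 as N → ∞, so the limit is 1/5! = 1/120.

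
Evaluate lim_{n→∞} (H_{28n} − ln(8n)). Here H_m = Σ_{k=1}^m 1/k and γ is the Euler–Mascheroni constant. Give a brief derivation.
lim = ln(7/2) + γ

By Euler-Maclaurin, H_m = ln m + γ + O(1/m). So
  H_{28n} − ln(8n) = ln(28n) + γ − ln(8n) + O(1/n)
                       = ln(28/8) + γ + O(1/n).
Hence the limit is ln(28/8) + γ (= ln(7/2)).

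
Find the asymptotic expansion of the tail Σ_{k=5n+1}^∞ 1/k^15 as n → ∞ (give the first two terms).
Σ_{k>5n} 1/k^15 = 1/(14 · (5n)^14) − 1/(2 · (5n)^15) + O(1/(5n)^16)

Compare to the integral: ∫_{5n}^∞ x^(−15) dx = [−x^(−14)/14]_{5n}^∞ = 1/((15−1)·(5n)^14). The Euler-Maclaurin correction adds −f(5n)/2 = −1/(2·(5n)^15). Euler-Maclaurin then gives
  Σ_{k>5n} 1/k^15 = ∫_{5n}^∞ dx/x^15 − 1/(2·(5n)^15) + O(1/(5n)^16).
(Equivalently this is ζ(15) − Σ_{k≤5n} 1/k^15.)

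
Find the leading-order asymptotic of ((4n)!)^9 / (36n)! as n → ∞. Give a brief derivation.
((4n)!)^9/(36n)! ~ ((2π·4n)^(8/2) / 3) · 9^(−9·4n)  →  0

Write N = 4n. Stirling: N! ~ sqrt(2π N)(N/e)^N and (9N)! ~ sqrt(2π·9N)·(9N/e)^(9N).
  (N!)^9/(9N)! ~ (2π N)^(9/2) (N/e)^(9N) / [sqrt(2π·9N) (9N/e)^(9N)]
     = (2π N)^(9/2) / sqrt(2π·9N) · (N/(9N))^(9N)
     = (2π N)^((9−1)/2) / 3 · 9^(−9N).
Since 9^9 > 1, the factor 9^(−9N) decays exponentially, so the ratio → 0. Substituting N = 4n gives the stated form.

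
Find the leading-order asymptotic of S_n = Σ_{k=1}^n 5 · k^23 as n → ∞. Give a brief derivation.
S_n ~ 5 · n^24 / 24

By integral comparison (Euler-Maclaurin), Σ_{k=1}^n 5 · k^23 = 5 · ∫_0^n x^23 dx + O(n^23) = 5 · n^24/24 + O(n^23). (Equivalently, Faulhaber's formula gives the same leading term.)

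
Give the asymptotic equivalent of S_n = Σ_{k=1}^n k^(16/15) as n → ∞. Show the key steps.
S_n ~ (15/31) · n^(31/15)

Integral comparison: Σ_{k=1}^n k^(16/15) = ∫_0^n x^(16/15) dx + O(n^(16/15)). The integral is n^(1 + 16/15) / (1 + 16/15) = n^((16+15)/15) / ((16+15)/15) = (15/31) · n^(31/15).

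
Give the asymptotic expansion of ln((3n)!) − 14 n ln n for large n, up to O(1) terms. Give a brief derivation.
ln((3n)!) − 14 n ln n = −11 n ln n + 3(ln 3 − 1) n + (1/2) ln(2π·3n) + O(1/n)

Stirling: ln((3n)!) = 3n ln(3n) − 3n + (1/2) ln(2π·3n) + O(1/n).
Expand 3n ln(3n) = 3n (ln n + ln 3) = 3n ln n + 3n ln 3.
Subtract 14n ln n: leading term is (3 − 14) n ln n = −11 n ln n. The next term is 3n ln 3 − 3n = 3(ln 3 − 1) n. Then the (1/2) ln(2π·3n) correction.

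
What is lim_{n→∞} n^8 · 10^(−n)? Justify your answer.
lim = 0

Exponentials with base > 1 dominate every fixed polynomial: for any fixed c, n^c / 10^n → 0 as n → ∞ (e.g. by the ratio test, or by writing 10^n = e^(n ln 10) and noting e^(n ln 10) / n^c → ∞). Hence n^8 · 10^(−n) = n^8 / 10^n → 0.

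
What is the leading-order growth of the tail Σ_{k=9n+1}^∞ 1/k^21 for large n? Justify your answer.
Σ_{k>9n} 1/k^21 ~ 1/(20 · (9n)^20)

Compare to the integral: ∫_{9n}^∞ x^(−21) dx = [−x^(−20)/20]_{9n}^∞ = 1/((21−1)·(9n)^20). Euler-Maclaurin then gives
  Σ_{k>9n} 1/k^21 = ∫_{9n}^∞ dx/x^21 − 1/(2·(9n)^21) + O(1/(9n)^22).
(Equivalently this is ζ(21) − Σ_{k≤9n} 1/k^21.)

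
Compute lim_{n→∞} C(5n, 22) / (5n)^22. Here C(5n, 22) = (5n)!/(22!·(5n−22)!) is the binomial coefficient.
lim = 1/22! = 1/1124000727777607680000

With N = 5n → ∞: C(N, 22) / N^22 = [N(N−1)…(N−21)] / (22! · N^22) = (1/22!) · 1 · (1 − 1/(5n)) · … · (1 − 21/(5n)). Each factor → 1 as N → ∞, so the limit is 1/22! = 1/1124000727777607680000.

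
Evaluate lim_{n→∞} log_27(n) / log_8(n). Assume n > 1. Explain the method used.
lim = ln(8) / ln(27) = log_27(8)

Change of base: log_27(n) = ln n / ln 27 and log_8(n) = ln n / ln 8. The ratio is (ln n / ln 27) · (ln 8 / ln n) = ln 8 / ln 27, a constant independent of n. So the limit is ln 8 / ln 27 = log_27(8).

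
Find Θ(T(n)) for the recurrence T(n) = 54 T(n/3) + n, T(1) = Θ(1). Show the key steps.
T(n) = Θ(n^(log_3 54))

Master theorem: compare f(n) = n to n^(log_3 54) where log_3 54 ≈ 3.631. Since 1 < log_3 54, we have f(n) = O(n^(log_3 54 − ε)) for some ε > 0 — Case 1. Hence T(n) = Θ(n^(log_3 54)).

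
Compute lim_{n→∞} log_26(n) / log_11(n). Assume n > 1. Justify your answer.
lim = ln(11) / ln(26) = log_26(11)

Change of base: log_26(n) = ln n / ln 26 and log_11(n) = ln n / ln 11. The ratio is (ln n / ln 26) · (ln 11 / ln n) = ln 11 / ln 26, a constant independent of n. So the limit is ln 11 / ln 26 = log_26(11).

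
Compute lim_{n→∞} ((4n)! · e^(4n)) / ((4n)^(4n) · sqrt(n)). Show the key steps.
lim = sqrt(2π·4)

Stirling: (4n)! ~ sqrt(2π·4n) · (4n/e)^(4n). Hence
  (4n)! · e^(4n) / (4n)^(4n) ~ sqrt(2π·4n).
Dividing by sqrt(n): sqrt(2π·4n) / sqrt(n) = sqrt(2π·4) · n^((1−1)/2), so the limit is sqrt(2π·4).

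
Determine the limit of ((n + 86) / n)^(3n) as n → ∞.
lim = e^258

Rewrite as (1 + 86/n)^(3n). By the standard limit (1 + x/n)^n → e^x, we have (1 + 86/n)^n → e^86, and raising to the 3rd power gives e^258.
More precisely, ln[(1 + 86/n)^(3n)] = 3n · ln(1 + 86/n) = 3n · (86/n + O(1/n^2)) = 258 + O(1/n) → 258.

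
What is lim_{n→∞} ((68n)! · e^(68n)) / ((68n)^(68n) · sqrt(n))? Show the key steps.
lim = sqrt(2π·68)

Stirling: (68n)! ~ sqrt(2π·68n) · (68n/e)^(68n). Hence
  (68n)! · e^(68n) / (68n)^(68n) ~ sqrt(2π·68n).
Dividing by sqrt(n): sqrt(2π·68n) / sqrt(n) = sqrt(2π·68) · n^((1−1)/2), so the limit is sqrt(2π·68).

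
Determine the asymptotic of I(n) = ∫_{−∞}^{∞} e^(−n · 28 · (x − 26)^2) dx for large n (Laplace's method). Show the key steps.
I(n) = sqrt(π/(28n))

Here φ(x) = 28 · (x − 26)^2 has its unique minimum at x* = 26 with φ(x*) = 0 and φ''(x*) = 56. Laplace's method gives
  I(n) ~ e^(−n φ(x*)) · sqrt(2π / (n · φ''(x*))) = sqrt(2π / (56n)) = sqrt(π/(28n)).
This is exact: substituting u = (x − 26)·sqrt(28n) gives I(n) = (1/sqrt(28n)) ∫_{−∞}^{∞} e^(−u^2) du = sqrt(π/(28n)).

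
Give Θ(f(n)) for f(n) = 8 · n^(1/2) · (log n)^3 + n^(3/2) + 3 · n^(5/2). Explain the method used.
f(n) ∈ Θ(n^(5/2))

Compare the terms by growth order. For large n, n^a · (log n)^b dominates n^a' · (log n)^b' iff a > a', or (a = a' and b > b'). Ranking the 3 terms shows the dominant one is 3 · n^(5/2). Hence f(n) ∈ Θ(n^(5/2)).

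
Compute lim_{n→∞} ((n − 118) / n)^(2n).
lim = e^(−236)

Rewrite as (1 − 118/n)^(2n). By the standard limit (1 + x/n)^n → e^x, we have (1 − 118/n)^n → e^(−118), and raising to the 2nd power gives e^(−236).
More precisely, ln[(1 − 118/n)^(2n)] = 2n · ln(1 − 118/n) = 2n · (-118/n + O(1/n^2)) = -236 + O(1/n) → -236.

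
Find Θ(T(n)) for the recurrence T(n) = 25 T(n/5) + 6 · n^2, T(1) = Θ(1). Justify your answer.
T(n) = Θ(n^2 log n)

log_5 25 = 2, and f(n) = 6 · n^2 = Θ(n^(log_5 25)). This is Case 2 of the master theorem: T(n) = Θ(f(n) · log n) = Θ(n^2 log n).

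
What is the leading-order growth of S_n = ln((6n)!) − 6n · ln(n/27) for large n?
S_n ~ 6n · (ln 162 − 1) + O(ln n)

Stirling: ln((6n)!) = 6n ln(6n) − 6n + O(ln n).
  S_n = 6n ln(6n) − 6n − 6n ln(n/27) + O(ln n)
      = 6n ln(6n) − 6n ln n + 6n ln 27 − 6n + O(ln n)
      = 6n ln 6 + 6n ln 27 − 6n + O(ln n)
      = 6n (ln 162 − 1) + O(ln n).
Numerically ln(162) − 1 ≈ 4.0876.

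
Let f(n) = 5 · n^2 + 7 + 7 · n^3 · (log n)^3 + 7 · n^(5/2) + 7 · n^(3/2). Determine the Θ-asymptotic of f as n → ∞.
f(n) ∈ Θ(n^3 · (log n)^3)

Compare the terms by growth order. For large n, n^a · (log n)^b dominates n^a' · (log n)^b' iff a > a', or (a = a' and b > b'). Ranking the 5 terms shows the dominant one is 7 · n^3 · (log n)^3. Hence f(n) ∈ Θ(n^3 · (log n)^3).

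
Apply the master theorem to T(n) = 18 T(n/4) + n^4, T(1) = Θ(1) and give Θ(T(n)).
T(n) = Θ(n^4)

log_4 18 ≈ 2.085. f(n) = n^4 dominates n^(log_4 18) since 4 > 2.085, and the regularity condition a·f(n/b) = 18·(n/4)^4 = (18/256)·n^4 ≤ c·f(n) holds with c = 18/256 ≈ 0.0703 < 1. So this is Case 3: T(n) = Θ(f(n)) = Θ(n^4).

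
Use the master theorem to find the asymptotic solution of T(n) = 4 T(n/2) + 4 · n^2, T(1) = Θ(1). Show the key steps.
T(n) = Θ(n^2 log n)

log_2 4 = 2, and f(n) = 4 · n^2 = Θ(n^(log_2 4)). This is Case 2 of the master theorem: T(n) = Θ(f(n) · log n) = Θ(n^2 log n).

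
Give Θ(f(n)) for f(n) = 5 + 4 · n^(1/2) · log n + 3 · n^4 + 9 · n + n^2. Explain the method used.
f(n) ∈ Θ(n^4)

Compare the terms by growth order. For large n, n^a · (log n)^b dominates n^a' · (log n)^b' iff a > a', or (a = a' and b > b'). Ranking the 5 terms shows the dominant one is 3 · n^4. Hence f(n) ∈ Θ(n^4).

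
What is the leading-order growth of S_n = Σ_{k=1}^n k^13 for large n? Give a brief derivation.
S_n ~ n^14 / 14

By integral comparison (Euler-Maclaurin), Σ_{k=1}^n k^13 = ∫_0^n x^13 dx + O(n^13) = n^14/14 + O(n^13). (Equivalently, Faulhaber's formula gives the same leading term.)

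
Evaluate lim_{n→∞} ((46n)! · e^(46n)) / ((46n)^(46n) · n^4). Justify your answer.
lim = 0

Stirling: (46n)! ~ sqrt(2π·46n) · (46n/e)^(46n). Hence
  (46n)! · e^(46n) / (46n)^(46n) ~ sqrt(2π·46n).
Dividing by n^4: sqrt(2π·46n) / n^4 = sqrt(2π·46) · n^((1−8)/2), so the expression behaves like sqrt(2π·46) · n^((1−8)/2) → 0.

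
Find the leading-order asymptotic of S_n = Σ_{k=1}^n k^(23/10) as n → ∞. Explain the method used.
S_n ~ (10/33) · n^(33/10)

Integral comparison: Σ_{k=1}^n k^(23/10) = ∫_0^n x^(23/10) dx + O(n^(23/10)). The integral is n^(1 + 23/10) / (1 + 23/10) = n^((23+10)/10) / ((23+10)/10) = (10/33) · n^(33/10).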